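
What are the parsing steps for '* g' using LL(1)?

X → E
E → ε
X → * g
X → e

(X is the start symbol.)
Stack is shown with the top on the left.

Stack  Input  Action
--------------------
X $    * g $  output X → * g
* g $  * g $  match '*'
g $    g $    match 'g'
$      $      accept

The string is accepted.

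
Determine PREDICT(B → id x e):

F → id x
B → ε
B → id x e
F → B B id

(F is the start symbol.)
PREDICT(B → id x e) = (FIRST(RHS) \ {ε}) ∪ (FOLLOW(B) if ε ∈ FIRST(RHS), i.e. RHS ⇒* ε)
FIRST(id x e) = { 'id' }
ε ∉ FIRST(id x e), so FOLLOW(B) is not added.
PREDICT(B → id x e) = { 'id' }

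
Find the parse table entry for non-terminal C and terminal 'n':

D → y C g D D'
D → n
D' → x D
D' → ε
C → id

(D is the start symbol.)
Empty (error entry)

To find M[C, 'n'], we find productions for C where 'n' is in the predict set (PREDICT(N → α) = (FIRST(α) \ {ε}) ∪ (FOLLOW(N) if α ⇒* ε)).

C → id: PREDICT = { 'id' }

M[C, 'n'] is empty (no production applies)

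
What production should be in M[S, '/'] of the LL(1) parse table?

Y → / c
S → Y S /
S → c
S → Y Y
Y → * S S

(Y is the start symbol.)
S → Y S /, S → Y Y

To find M[S, '/'], we find productions for S where '/' is in the predict set (PREDICT(N → α) = (FIRST(α) \ {ε}) ∪ (FOLLOW(N) if α ⇒* ε)).

Relevant sets:
  FIRST(Y) = { '*', '/' }

S → Y S /: PREDICT = { '*', '/' }
  '/' is in predict set, so this production goes in M[S, '/']
S → c: PREDICT = { 'c' }
S → Y Y: PREDICT = { '*', '/' }
  '/' is in predict set, so this production goes in M[S, '/']

M[S, '/'] = S → Y S /, S → Y Y  (a multiply-defined cell — the grammar is not LL(1))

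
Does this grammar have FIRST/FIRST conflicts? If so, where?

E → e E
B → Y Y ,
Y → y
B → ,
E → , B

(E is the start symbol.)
No FIRST/FIRST conflicts.

A FIRST/FIRST conflict occurs when two productions N → α and N → β for the same non-terminal have FIRST(α) ∩ FIRST(β) ≠ ∅ (with ε ∈ FIRST of a nullable right-hand side, so two nullable alternatives also conflict).

FIRST sets of the non-terminals at (or reachable through a nullable prefix from) the front of some alternative:
  FIRST(Y) = { 'y' }

Productions for E:
  E → e E: FIRST = { 'e' }
  E → , B: FIRST = { ',' }
Productions for B:
  B → Y Y ,: FIRST = { 'y' }
  B → ,: FIRST = { ',' }
Y has only one production, so no FIRST/FIRST conflict is possible there.

All alternatives of each non-terminal have pairwise disjoint FIRST sets.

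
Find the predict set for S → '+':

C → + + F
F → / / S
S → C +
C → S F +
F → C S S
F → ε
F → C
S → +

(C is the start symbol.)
{ '+' }

PREDICT(S → '+') = (FIRST(RHS) \ {ε}) ∪ (FOLLOW(S) if ε ∈ FIRST(RHS), i.e. RHS ⇒* ε)
FIRST('+') = { '+' }
ε ∉ FIRST('+'), so FOLLOW(S) is not added.
PREDICT(S → '+') = { '+' }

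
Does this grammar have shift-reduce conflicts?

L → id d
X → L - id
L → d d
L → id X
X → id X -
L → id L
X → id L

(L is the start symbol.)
Yes — I4: [L → id L .] vs [X → L . - id]; I6: [L → id d .] vs [L → d . d]; I8: [L → id L .] vs [X → L . - id]; I9: [L → id X .] vs [X → id X . -]

A shift-reduce conflict occurs when an LR(0) state has both:
  - a complete (reduce) item [A → α .] (dot at the end), and
  - a shift item [B → β . c γ] (dot before a terminal).

Augment with L' → L and build the canonical LR(0) collection (I0 = CLOSURE({[L' → . L]}), then GOTO on every symbol after a dot until no new states appear). It has 14 states:
  I0: { [L → . d d], [L → . id L], [L → . id X], [L → . id d], [L' → . L] }  — shift
  I1: { [L' → L .] }  — accept
  I2: { [L → d . d] }  — shift
  I3: { [L → . d d], [L → . id L], [L → . id X], [L → . id d], [L → id . L], [L → id . X], [L → id . d], [X → . L - id], [X → . id L], [X → . id X -] }  — shift
  I4: { [L → id L .], [X → L . - id] }  — shift, reduce
  I5: { [L → id X .] }  — reduce
  I6: { [L → d . d], [L → id d .] }  — shift, reduce
  I7: { [L → . d d], [L → . id L], [L → . id X], [L → . id d], [L → id . L], [L → id . X], [L → id . d], [X → . L - id], [X → . id L], [X → . id X -], [X → id . L], [X → id . X -] }  — shift
  I8: { [L → id L .], [X → L . - id], [X → id L .] }  — shift, 2 reduces
  I9: { [L → id X .], [X → id X . -] }  — shift, reduce
  I10: { [X → id X - .] }  — reduce
  I11: { [X → L - . id] }  — shift
  I12: { [X → L - id .] }  — reduce
  I13: { [L → d d .] }  — reduce

I4 contains reduce item [L → id L .] and shift item [X → L . - id] — shift-reduce conflict.
I6 contains reduce item [L → id d .] and shift item [L → d . d] — shift-reduce conflict.
I8 contains reduce items [L → id L .], [X → id L .] and shift item [X → L . - id] — shift-reduce conflict.
I9 contains reduce item [L → id X .] and shift item [X → id X . -] — shift-reduce conflict.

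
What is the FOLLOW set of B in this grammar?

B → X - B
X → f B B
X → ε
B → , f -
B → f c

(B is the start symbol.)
{ $, ',', '-', 'f' }

B is the start symbol, so $ ∈ FOLLOW(B).
In B → X - B: B is at the end; this adds FOLLOW(B) to itself — nothing new
In X → f B B: B is followed by B, add FIRST(B) \ {ε} = { ',', '-', 'f' }
In X → f B B: B is at the end, add FOLLOW(X)

The FOLLOW sets referred to above (computed the same way, to a fixed point):
  FOLLOW(X) = { '-' }

Taking the union: FOLLOW(B) = { $, ',', '-', 'f' }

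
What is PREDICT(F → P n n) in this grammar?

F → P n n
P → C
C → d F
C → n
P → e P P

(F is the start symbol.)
{ 'd', 'e', 'n' }

PREDICT(F → P n n) = (FIRST(RHS) \ {ε}) ∪ (FOLLOW(F) if ε ∈ FIRST(RHS), i.e. RHS ⇒* ε)
FIRST(P) = { 'd', 'e', 'n' }
FIRST(P n n) = { 'd', 'e', 'n' }
ε ∉ FIRST(P n n), so FOLLOW(F) is not added.
PREDICT(F → P n n) = { 'd', 'e', 'n' }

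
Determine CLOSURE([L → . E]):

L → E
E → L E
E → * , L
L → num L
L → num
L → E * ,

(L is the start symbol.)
To compute CLOSURE, for each item [A → α.Bβ] where B is a non-terminal, add [B → .γ] for all productions B → γ; repeat for the newly added items until nothing changes.

Start with: [L → . E]
  [L → . E] has the dot before E: add [E → . L E], [E → . * , L]
  [E → . L E] has the dot before L: add [L → . num L], [L → . num], [L → . E * ,]
No further items can be added.

CLOSURE = { [E → . * , L], [E → . L E], [L → . E * ,], [L → . E], [L → . num L], [L → . num] }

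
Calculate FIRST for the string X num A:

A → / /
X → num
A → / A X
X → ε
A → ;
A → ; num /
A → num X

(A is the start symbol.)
{ 'num' }

FIRST sets of the non-terminals involved (from the grammar, by fixed-point iteration):
  FIRST(X) = { 'num', ε }

To compute FIRST(X num A), process the symbols left to right:
Symbol X is a non-terminal. Add FIRST(X) \ {ε} = { 'num' }
X is nullable (ε ∈ FIRST(X)), continue to the next symbol.
Symbol num is a terminal. Add 'num' and stop.
FIRST(X num A) = { 'num' }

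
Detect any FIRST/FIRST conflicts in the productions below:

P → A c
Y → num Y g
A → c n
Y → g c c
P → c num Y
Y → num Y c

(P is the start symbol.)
FIRST sets of the non-terminals at (or reachable through a nullable prefix from) the front of some alternative:
  FIRST(A) = { 'c' }

Productions for P:
  P → A c: FIRST = { 'c' }
  P → c num Y: FIRST = { 'c' }
Productions for Y:
  Y → num Y g: FIRST = { 'num' }
  Y → g c c: FIRST = { 'g' }
  Y → num Y c: FIRST = { 'num' }
A has only one production, so no FIRST/FIRST conflict is possible there.

Conflict for P: P → A c and P → c num Y
  Overlap: { 'c' }
Conflict for Y: Y → num Y g and Y → num Y c
  Overlap: { 'num' }

Answer: Yes. P → A c / P → c num Y on { 'c' }; Y → num Y g / Y → num Y c on { 'num' }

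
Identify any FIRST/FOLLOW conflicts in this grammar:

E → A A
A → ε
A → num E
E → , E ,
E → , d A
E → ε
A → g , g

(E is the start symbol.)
Nullable non-terminals: A, E.
FIRST sets used below: FIRST(A) = { 'g', 'num', ε }

A: nullable alternative(s) A → ε; FOLLOW(A) = { $, ',', 'g', 'num' }
  A → ε: FIRST \ {ε} = { } — this is the only nullable alternative, skip
  A → num E: FIRST \ {ε} = { 'num' } — overlaps FOLLOW(A) on { 'num' }: CONFLICT
  A → g , g: FIRST \ {ε} = { 'g' } — overlaps FOLLOW(A) on { 'g' }: CONFLICT

E: nullable alternative(s) E → A A, E → ε; FOLLOW(E) = { $, ',', 'g', 'num' }
  E → A A: FIRST \ {ε} = { 'g', 'num' } — overlaps FOLLOW(E) on { 'g', 'num' }: CONFLICT
  E → , E ,: FIRST \ {ε} = { ',' } — overlaps FOLLOW(E) on { ',' }: CONFLICT
  E → , d A: FIRST \ {ε} = { ',' } — overlaps FOLLOW(E) on { ',' }: CONFLICT
  E → ε: FIRST \ {ε} = { } — disjoint from FOLLOW(E)

So the grammar has 5 FIRST/FOLLOW conflicts (marked CONFLICT above).

Answer: Yes. E → A A with FOLLOW(E) on { 'g', 'num' }; E → ',' E ',' with FOLLOW(E) on { ',' }; E → ',' d A with FOLLOW(E) on { ',' }; A → num E with FOLLOW(A) on { 'num' }; A → g ',' g with FOLLOW(A) on { 'g' }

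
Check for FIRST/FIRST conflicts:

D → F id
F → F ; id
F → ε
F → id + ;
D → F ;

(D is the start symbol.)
A FIRST/FIRST conflict occurs when two productions N → α and N → β for the same non-terminal have FIRST(α) ∩ FIRST(β) ≠ ∅ (with ε ∈ FIRST of a nullable right-hand side, so two nullable alternatives also conflict).

FIRST sets of the non-terminals at (or reachable through a nullable prefix from) the front of some alternative:
  FIRST(F) = { ';', 'id', ε }

Productions for D:
  D → F id: FIRST = { ';', 'id' }
  D → F ;: FIRST = { ';', 'id' }
Productions for F:
  F → F ; id: FIRST = { ';', 'id' }
  F → ε: FIRST = { ε }
  F → id + ;: FIRST = { 'id' }

Conflict for D: D → F id and D → F ;
  Overlap: { ';', 'id' }
Conflict for F: F → F ; id and F → id + ;
  Overlap: { 'id' }

Answer: Yes. D → F id / D → F ';' on { ';', 'id' }; F → F ';' id / F → id '+' ';' on { 'id' }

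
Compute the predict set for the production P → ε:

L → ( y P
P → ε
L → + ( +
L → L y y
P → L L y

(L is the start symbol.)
PREDICT(P → ε) = (FIRST(RHS) \ {ε}) ∪ (FOLLOW(P) if ε ∈ FIRST(RHS), i.e. RHS ⇒* ε)
The right-hand side is ε (FIRST(ε) = { ε }), so the predict set is FOLLOW(P) = { $, '(', '+', 'y' }
PREDICT(P → ε) = { $, '(', '+', 'y' }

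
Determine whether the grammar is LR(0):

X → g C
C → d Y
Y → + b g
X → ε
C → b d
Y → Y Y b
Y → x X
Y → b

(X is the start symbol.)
Augment with X' → X and build the canonical LR(0) collection (I0 = CLOSURE({[X' → . X]}), then GOTO on every symbol after a dot until no new states appear). It has 16 states:
  I0: { [X → . g C], [X → .], [X' → . X] }  — shift, reduce
  I1: { [X' → X .] }  — accept
  I2: { [C → . b d], [C → . d Y], [X → g . C] }  — shift
  I3: { [X → g C .] }  — reduce
  I4: { [C → b . d] }  — shift
  I5: { [C → d . Y], [Y → . + b g], [Y → . Y Y b], [Y → . b], [Y → . x X] }  — shift
  I6: { [Y → + . b g] }  — shift
  I7: { [C → d Y .], [Y → . + b g], [Y → . Y Y b], [Y → . b], [Y → . x X], [Y → Y . Y b] }  — shift, reduce
  I8: { [Y → b .] }  — reduce
  I9: { [X → . g C], [X → .], [Y → x . X] }  — shift, reduce
  I10: { [Y → x X .] }  — reduce
  I11: { [Y → . + b g], [Y → . Y Y b], [Y → . b], [Y → . x X], [Y → Y . Y b], [Y → Y Y . b] }  — shift
  I12: { [Y → Y Y b .], [Y → b .] }  — 2 reduces
  I13: { [Y → + b . g] }  — shift
  I14: { [Y → + b g .] }  — reduce
  I15: { [C → b d .] }  — reduce

Conflict in state I0:
  Shift-reduce conflict between [X → .] and [X → . g C]
So the grammar is NOT LR(0).

Answer: No. Shift-reduce conflict between [X → .] and [X → . g C]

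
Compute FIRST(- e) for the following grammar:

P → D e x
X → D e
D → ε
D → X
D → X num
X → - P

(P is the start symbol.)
To compute FIRST(- e), process the symbols left to right:
Symbol - is a terminal. Add '-' and stop.
FIRST(- e) = { '-' }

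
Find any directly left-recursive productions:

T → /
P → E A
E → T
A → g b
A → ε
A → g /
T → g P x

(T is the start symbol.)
Direct left recursion occurs when N → N α for some non-terminal N (the right-hand side begins with the left-hand side itself).

T → /: starts with '/'
P → E A: starts with E
E → T: starts with T
A → g b: starts with g
A → ε: starts with ε
A → g /: starts with g
T → g P x: starts with g

No direct left recursion found.

Answer: No direct left recursion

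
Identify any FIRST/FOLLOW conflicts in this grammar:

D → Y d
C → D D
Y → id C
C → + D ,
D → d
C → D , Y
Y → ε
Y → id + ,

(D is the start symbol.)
A FIRST/FOLLOW conflict occurs when a non-terminal N has a nullable alternative N → β (β ⇒* ε) and another alternative N → α with FIRST(α) ∩ FOLLOW(N) ≠ ∅: on such a lookahead the parser cannot decide between expanding α and letting N vanish via β.

Nullable non-terminals: Y.

Y: nullable alternative(s) Y → ε; FOLLOW(Y) = { 'd' }
  Y → id C: FIRST \ {ε} = { 'id' } — disjoint from FOLLOW(Y)
  Y → ε: FIRST \ {ε} = { } — this is the only nullable alternative, skip
  Y → id + ,: FIRST \ {ε} = { 'id' } — disjoint from FOLLOW(Y)

C, D have no nullable alternative, so no FIRST/FOLLOW check is needed there.

No FIRST/FOLLOW conflicts found.

Answer: No FIRST/FOLLOW conflicts.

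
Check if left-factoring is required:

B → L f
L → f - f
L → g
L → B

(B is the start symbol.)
No, left-factoring is not needed

Left-factoring is needed when two productions for the same non-terminal
share a common prefix on the right-hand side.

Productions for L:
  L → f - f
  L → g
  L → B

No common prefixes found.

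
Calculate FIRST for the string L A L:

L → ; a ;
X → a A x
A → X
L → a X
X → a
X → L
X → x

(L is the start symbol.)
{ ';', 'a' }

FIRST sets of the non-terminals involved (from the grammar, by fixed-point iteration):
  FIRST(L) = { ';', 'a' }

To compute FIRST(L A L), process the symbols left to right:
Symbol L is a non-terminal. Add FIRST(L) \ {ε} = { ';', 'a' }
L is not nullable (ε ∉ FIRST(L)), so stop here.
FIRST(L A L) = { ';', 'a' }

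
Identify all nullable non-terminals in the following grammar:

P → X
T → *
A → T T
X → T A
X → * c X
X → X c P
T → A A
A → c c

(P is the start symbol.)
A non-terminal is nullable if it can derive ε (the empty string): either it has an ε-production, or it has a production whose right-hand side consists entirely of nullable non-terminals.

There are no ε-productions, so no non-terminal can derive ε.
No non-terminals are nullable.

Answer: None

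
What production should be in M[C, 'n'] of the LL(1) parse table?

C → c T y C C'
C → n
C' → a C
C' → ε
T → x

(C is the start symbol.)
To find M[C, 'n'], we find productions for C where 'n' is in the predict set (PREDICT(N → α) = (FIRST(α) \ {ε}) ∪ (FOLLOW(N) if α ⇒* ε)).

C → c T y C C': PREDICT = { 'c' }
C → n: PREDICT = { 'n' }
  'n' is in predict set, so this production goes in M[C, 'n']

M[C, 'n'] = C → n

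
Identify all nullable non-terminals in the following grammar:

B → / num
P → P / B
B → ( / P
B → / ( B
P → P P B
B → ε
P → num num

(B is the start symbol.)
{ 'B' }

A non-terminal is nullable if it can derive ε (the empty string): either it has an ε-production, or it has a production whose right-hand side consists entirely of nullable non-terminals.

ε-productions: B → ε
So B is immediately nullable.
No further non-terminal can be added: every production for the remaining non-terminals contains a terminal or a non-nullable non-terminal.
Nullable = { 'B' }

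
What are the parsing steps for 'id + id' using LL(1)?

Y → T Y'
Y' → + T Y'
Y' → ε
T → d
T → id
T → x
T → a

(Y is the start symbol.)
LL(1) parsing maintains a stack (initially the start symbol over $) and the input. At each step: if the stack top is a terminal, match it against the current input token; if it is a non-terminal N, replace it with the RHS of M[N, lookahead] (the unique production whose predict set contains the lookahead).

Stack is shown with the top on the left.

Stack     Input      Action
---------------------------
Y $       id + id $  output Y → T Y'
T Y' $    id + id $  output T → id
id Y' $   id + id $  match 'id'
Y' $      + id $     output Y' → + T Y'
+ T Y' $  + id $     match '+'
T Y' $    id $       output T → id
id Y' $   id $       match 'id'
Y' $      $          output Y' → ε
$         $          accept

The string is accepted.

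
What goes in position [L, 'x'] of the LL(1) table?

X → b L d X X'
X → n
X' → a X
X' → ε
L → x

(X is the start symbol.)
To find M[L, 'x'], we find productions for L where 'x' is in the predict set (PREDICT(N → α) = (FIRST(α) \ {ε}) ∪ (FOLLOW(N) if α ⇒* ε)).

L → x: PREDICT = { 'x' }
  'x' is in predict set, so this production goes in M[L, 'x']

M[L, 'x'] = L → x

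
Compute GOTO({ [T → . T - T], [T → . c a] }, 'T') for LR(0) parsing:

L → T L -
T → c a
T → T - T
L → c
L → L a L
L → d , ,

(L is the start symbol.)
GOTO(I, 'T') = CLOSURE({ [A → αX.β] : [A → α.Xβ] ∈ I, X = 'T' })

Items with dot before 'T', with the dot advanced:
  [T → . T - T] → [T → T . - T]
Closure adds nothing (no advanced item has the dot before a non-terminal).

GOTO = { [T → T . - T] }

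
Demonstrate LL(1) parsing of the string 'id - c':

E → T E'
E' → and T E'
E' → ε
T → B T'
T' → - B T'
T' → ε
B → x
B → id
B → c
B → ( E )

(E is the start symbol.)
LL(1) parsing maintains a stack (initially the start symbol over $) and the input. At each step: if the stack top is a terminal, match it against the current input token; if it is a non-terminal N, replace it with the RHS of M[N, lookahead] (the unique production whose predict set contains the lookahead).

Stack is shown with the top on the left.

Stack        Input     Action
-----------------------------
E $          id - c $  output E → T E'
T E' $       id - c $  output T → B T'
B T' E' $    id - c $  output B → id
id T' E' $   id - c $  match 'id'
T' E' $      - c $     output T' → - B T'
- B T' E' $  - c $     match '-'
B T' E' $    c $       output B → c
c T' E' $    c $       match 'c'
T' E' $      $         output T' → ε
E' $         $         output E' → ε
$            $         accept

The string is accepted.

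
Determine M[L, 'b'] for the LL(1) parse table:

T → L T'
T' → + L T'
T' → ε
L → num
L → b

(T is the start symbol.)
L → b

To find M[L, 'b'], we find productions for L where 'b' is in the predict set (PREDICT(N → α) = (FIRST(α) \ {ε}) ∪ (FOLLOW(N) if α ⇒* ε)).

L → num: PREDICT = { 'num' }
L → b: PREDICT = { 'b' }
  'b' is in predict set, so this production goes in M[L, 'b']

M[L, 'b'] = L → b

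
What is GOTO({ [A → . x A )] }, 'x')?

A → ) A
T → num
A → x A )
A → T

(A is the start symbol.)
{ [A → . ) A], [A → . T], [A → . x A )], [A → x . A )], [T → . num] }

GOTO(I, 'x') = CLOSURE({ [A → αX.β] : [A → α.Xβ] ∈ I, X = 'x' })

Items with dot before 'x', with the dot advanced:
  [A → . x A )] → [A → x . A )]
Closure of the advanced items:
  [A → x . A )] has the dot before A: add [A → . ) A], [A → . x A )], [A → . T]
  [A → . T] has the dot before T: add [T → . num]

GOTO = { [A → . ) A], [A → . T], [A → . x A )], [A → x . A )], [T → . num] }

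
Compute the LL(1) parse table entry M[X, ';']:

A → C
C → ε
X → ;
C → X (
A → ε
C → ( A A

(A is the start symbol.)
To find M[X, ';'], we find productions for X where ';' is in the predict set (PREDICT(N → α) = (FIRST(α) \ {ε}) ∪ (FOLLOW(N) if α ⇒* ε)).

X → ;: PREDICT = { ';' }
  ';' is in predict set, so this production goes in M[X, ';']

M[X, ';'] = X → ;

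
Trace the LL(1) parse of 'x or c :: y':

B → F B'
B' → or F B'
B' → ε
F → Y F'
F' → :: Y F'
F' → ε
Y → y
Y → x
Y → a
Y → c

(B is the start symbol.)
LL(1) parsing maintains a stack (initially the start symbol over $) and the input. At each step: if the stack top is a terminal, match it against the current input token; if it is a non-terminal N, replace it with the RHS of M[N, lookahead] (the unique production whose predict set contains the lookahead).

Stack is shown with the top on the left.

Stack         Input          Action
-----------------------------------
B $           x or c :: y $  output B → F B'
F B' $        x or c :: y $  output F → Y F'
Y F' B' $     x or c :: y $  output Y → x
x F' B' $     x or c :: y $  match 'x'
F' B' $       or c :: y $    output F' → ε
B' $          or c :: y $    output B' → or F B'
or F B' $     or c :: y $    match 'or'
F B' $        c :: y $       output F → Y F'
Y F' B' $     c :: y $       output Y → c
c F' B' $     c :: y $       match 'c'
F' B' $       :: y $         output F' → :: Y F'
:: Y F' B' $  :: y $         match '::'
Y F' B' $     y $            output Y → y
y F' B' $     y $            match 'y'
F' B' $       $              output F' → ε
B' $          $              output B' → ε
$             $              accept

The string is accepted.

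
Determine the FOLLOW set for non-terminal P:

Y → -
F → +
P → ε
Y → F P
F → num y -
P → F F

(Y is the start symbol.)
To compute FOLLOW(P), find every occurrence of P on a right-hand side N → α P β: add FIRST(β) \ {ε}, and if β is empty or nullable also add FOLLOW(N). Iterate to a fixed point.

In Y → F P: P is at the end, add FOLLOW(Y)

The FOLLOW sets referred to above (computed the same way, to a fixed point):
  FOLLOW(Y) = { $ }

Taking the union: FOLLOW(P) = { $ }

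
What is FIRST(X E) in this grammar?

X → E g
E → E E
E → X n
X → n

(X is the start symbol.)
FIRST sets of the non-terminals involved (from the grammar, by fixed-point iteration):
  FIRST(X) = { 'n' }

To compute FIRST(X E), process the symbols left to right:
Symbol X is a non-terminal. Add FIRST(X) \ {ε} = { 'n' }
X is not nullable (ε ∉ FIRST(X)), so stop here.
FIRST(X E) = { 'n' }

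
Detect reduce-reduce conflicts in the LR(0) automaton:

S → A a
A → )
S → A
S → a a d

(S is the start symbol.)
Augment with S' → S and build the canonical LR(0) collection (I0 = CLOSURE({[S' → . S]}), then GOTO on every symbol after a dot until no new states appear). It has 8 states:
  I0: { [A → . )], [S → . A a], [S → . A], [S → . a a d], [S' → . S] }  — shift
  I1: { [A → ) .] }  — reduce
  I2: { [S → A . a], [S → A .] }  — shift, reduce
  I3: { [S' → S .] }  — accept
  I4: { [S → a . a d] }  — shift
  I5: { [S → a a . d] }  — shift
  I6: { [S → a a d .] }  — reduce
  I7: { [S → A a .] }  — reduce

No state contains more than one complete item.

Answer: No reduce-reduce conflicts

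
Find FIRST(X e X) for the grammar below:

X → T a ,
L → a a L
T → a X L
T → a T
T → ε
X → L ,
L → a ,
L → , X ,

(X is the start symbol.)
FIRST sets of the non-terminals involved (from the grammar, by fixed-point iteration):
  FIRST(X) = { ',', 'a' }

To compute FIRST(X e X), process the symbols left to right:
Symbol X is a non-terminal. Add FIRST(X) \ {ε} = { ',', 'a' }
X is not nullable (ε ∉ FIRST(X)), so stop here.
FIRST(X e X) = { ',', 'a' }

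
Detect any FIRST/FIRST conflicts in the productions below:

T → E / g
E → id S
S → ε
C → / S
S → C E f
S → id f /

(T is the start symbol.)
A FIRST/FIRST conflict occurs when two productions N → α and N → β for the same non-terminal have FIRST(α) ∩ FIRST(β) ≠ ∅ (with ε ∈ FIRST of a nullable right-hand side, so two nullable alternatives also conflict).

FIRST sets of the non-terminals at (or reachable through a nullable prefix from) the front of some alternative:
  FIRST(C) = { '/' }

Productions for S:
  S → ε: FIRST = { ε }
  S → C E f: FIRST = { '/' }
  S → id f /: FIRST = { 'id' }
T, E, C have only one production, so no FIRST/FIRST conflict is possible there.

All alternatives of each non-terminal have pairwise disjoint FIRST sets.

Answer: No FIRST/FIRST conflicts.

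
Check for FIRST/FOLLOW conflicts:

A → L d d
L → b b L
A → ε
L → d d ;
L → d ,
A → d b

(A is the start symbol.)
No FIRST/FOLLOW conflicts.

A FIRST/FOLLOW conflict occurs when a non-terminal N has a nullable alternative N → β (β ⇒* ε) and another alternative N → α with FIRST(α) ∩ FOLLOW(N) ≠ ∅: on such a lookahead the parser cannot decide between expanding α and letting N vanish via β.

Nullable non-terminals: A.
FIRST sets used below: FIRST(L) = { 'b', 'd' }

A: nullable alternative(s) A → ε; FOLLOW(A) = { $ }
  A → L d d: FIRST \ {ε} = { 'b', 'd' } — disjoint from FOLLOW(A)
  A → ε: FIRST \ {ε} = { } — this is the only nullable alternative, skip
  A → d b: FIRST \ {ε} = { 'd' } — disjoint from FOLLOW(A)

L has no nullable alternative, so no FIRST/FOLLOW check is needed there.

No FIRST/FOLLOW conflicts found.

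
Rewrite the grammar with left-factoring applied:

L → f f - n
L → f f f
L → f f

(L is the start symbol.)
Left-factoring transforms A → αβ₁ | αβ₂ into A → αA' and A' → β₁ | β₂
(α is the longest common prefix among the alternatives). Repeat until
no nonterminal has two alternatives with a common prefix.

Round 1: L has alternatives sharing prefix 'f f'. Introduce L': L → f f L'
  Add: L' → - n
  Add: L' → f
  Add: L' → ε

No remaining common prefixes — done.

Resulting grammar:
L → f f L'
L' → - n
L' → f
L' → ε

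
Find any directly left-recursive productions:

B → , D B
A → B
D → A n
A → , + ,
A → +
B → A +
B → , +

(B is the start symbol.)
Direct left recursion occurs when N → N α for some non-terminal N (the right-hand side begins with the left-hand side itself).

B → , D B: starts with ','
A → B: starts with B
D → A n: starts with A
A → , + ,: starts with ','
A → +: starts with '+'
B → A +: starts with A
B → , +: starts with ','

No direct left recursion found.

Answer: No direct left recursion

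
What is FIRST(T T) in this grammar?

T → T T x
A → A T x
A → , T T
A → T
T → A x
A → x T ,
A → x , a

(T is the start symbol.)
FIRST sets of the non-terminals involved (from the grammar, by fixed-point iteration):
  FIRST(T) = { ',', 'x' }

To compute FIRST(T T), process the symbols left to right:
Symbol T is a non-terminal. Add FIRST(T) \ {ε} = { ',', 'x' }
T is not nullable (ε ∉ FIRST(T)), so stop here.
FIRST(T T) = { ',', 'x' }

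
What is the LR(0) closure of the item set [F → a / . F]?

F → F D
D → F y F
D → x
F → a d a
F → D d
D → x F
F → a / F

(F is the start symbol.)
{ [D → . F y F], [D → . x F], [D → . x], [F → . D d], [F → . F D], [F → . a / F], [F → . a d a], [F → a / . F] }

Start with: [F → a / . F]
  [F → a / . F] has the dot before F: add [F → . F D], [F → . a d a], [F → . D d], [F → . a / F]
  [F → . D d] has the dot before D: add [D → . F y F], [D → . x], [D → . x F]
No further items can be added.

CLOSURE = { [D → . F y F], [D → . x F], [D → . x], [F → . D d], [F → . F D], [F → . a / F], [F → . a d a], [F → a / . F] }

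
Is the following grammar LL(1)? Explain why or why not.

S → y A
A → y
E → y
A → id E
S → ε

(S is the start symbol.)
Yes, the grammar is LL(1).

Relevant sets:
  FOLLOW(S) = { $ }

For S:
  PREDICT(S → y A) = { 'y' }
  PREDICT(S → ε) = { $ }
For A:
  PREDICT(A → y) = { 'y' }
  PREDICT(A → id E) = { 'id' }
E has a single production, so nothing to check there.

All predict sets are disjoint. The grammar IS LL(1).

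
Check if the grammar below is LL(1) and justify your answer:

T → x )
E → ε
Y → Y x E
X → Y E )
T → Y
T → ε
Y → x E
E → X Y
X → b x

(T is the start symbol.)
A grammar is LL(1) if for each non-terminal N with multiple productions, the predict sets of those productions are pairwise disjoint, where PREDICT(N → α) = (FIRST(α) \ {ε}) ∪ (FOLLOW(N) if α ⇒* ε).

Relevant sets:
  FIRST(Y) = { 'x' }
  FIRST(X) = { 'b', 'x' }
  FOLLOW(T) = { $ }
  FOLLOW(E) = { $, ')', 'b', 'x' }

For T:
  PREDICT(T → x ')') = { 'x' }
  PREDICT(T → Y) = { 'x' }
  PREDICT(T → ε) = { $ }
For E:
  PREDICT(E → ε) = { $, ')', 'b', 'x' }
  PREDICT(E → X Y) = { 'b', 'x' }
For Y:
  PREDICT(Y → Y x E) = { 'x' }
  PREDICT(Y → x E) = { 'x' }
For X:
  PREDICT(X → Y E ')') = { 'x' }
  PREDICT(X → b x) = { 'b' }

Conflict found: Predict set conflict for T: { 'x' }
The grammar is NOT LL(1).

Answer: No. Predict set conflict for T: { 'x' }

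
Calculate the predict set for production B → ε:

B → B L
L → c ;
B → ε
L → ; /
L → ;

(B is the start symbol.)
{ $, ';', 'c' }

PREDICT(B → ε) = (FIRST(RHS) \ {ε}) ∪ (FOLLOW(B) if ε ∈ FIRST(RHS), i.e. RHS ⇒* ε)
The right-hand side is ε (FIRST(ε) = { ε }), so the predict set is FOLLOW(B) = { $, ';', 'c' }
PREDICT(B → ε) = { $, ';', 'c' }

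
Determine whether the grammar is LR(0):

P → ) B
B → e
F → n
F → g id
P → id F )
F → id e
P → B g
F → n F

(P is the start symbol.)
A grammar is LR(0) if no state in the canonical LR(0) collection has:
  - both a shift item (dot before a terminal) and a complete item (shift-reduce conflict), or
  - two or more complete items (reduce-reduce conflict; the accept item [P' → P .] counts as a complete item here).

Augment with P' → P and build the canonical LR(0) collection (I0 = CLOSURE({[P' → . P]}), then GOTO on every symbol after a dot until no new states appear). It has 16 states:
  I0: { [B → . e], [P → . ) B], [P → . B g], [P → . id F )], [P' → . P] }  — shift
  I1: { [B → . e], [P → ) . B] }  — shift
  I2: { [P → B . g] }  — shift
  I3: { [P' → P .] }  — accept
  I4: { [B → e .] }  — reduce
  I5: { [F → . g id], [F → . id e], [F → . n F], [F → . n], [P → id . F )] }  — shift
  I6: { [P → id F . )] }  — shift
  I7: { [F → g . id] }  — shift
  I8: { [F → id . e] }  — shift
  I9: { [F → . g id], [F → . id e], [F → . n F], [F → . n], [F → n . F], [F → n .] }  — shift, reduce
  I10: { [F → n F .] }  — reduce
  I11: { [F → id e .] }  — reduce
  I12: { [F → g id .] }  — reduce
  I13: { [P → id F ) .] }  — reduce
  I14: { [P → B g .] }  — reduce
  I15: { [P → ) B .] }  — reduce

Conflict in state I9:
  Shift-reduce conflict between [F → n .] and [F → . g id]
So the grammar is NOT LR(0).

Answer: No. Shift-reduce conflict between [F → n .] and [F → . g id]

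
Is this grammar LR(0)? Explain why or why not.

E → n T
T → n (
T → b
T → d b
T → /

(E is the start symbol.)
A grammar is LR(0) if no state in the canonical LR(0) collection has:
  - both a shift item (dot before a terminal) and a complete item (shift-reduce conflict), or
  - two or more complete items (reduce-reduce conflict; the accept item [E' → E .] counts as a complete item here).

Augment with E' → E and build the canonical LR(0) collection (I0 = CLOSURE({[E' → . E]}), then GOTO on every symbol after a dot until no new states appear). It has 10 states:
  I0: { [E → . n T], [E' → . E] }  — shift
  I1: { [E' → E .] }  — accept
  I2: { [E → n . T], [T → . /], [T → . b], [T → . d b], [T → . n (] }  — shift
  I3: { [T → / .] }  — reduce
  I4: { [E → n T .] }  — reduce
  I5: { [T → b .] }  — reduce
  I6: { [T → d . b] }  — shift
  I7: { [T → n . (] }  — shift
  I8: { [T → n ( .] }  — reduce
  I9: { [T → d b .] }  — reduce

Every state is either a pure shift/goto state or contains exactly one complete item and nothing to shift — no conflicts. The grammar is LR(0).

Answer: Yes, the grammar is LR(0)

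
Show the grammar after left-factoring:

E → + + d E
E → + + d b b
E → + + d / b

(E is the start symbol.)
E → + + d E'
E' → E
E' → b b
E' → / b

Left-factoring transforms A → αβ₁ | αβ₂ into A → αA' and A' → β₁ | β₂
(α is the longest common prefix among the alternatives). Repeat until
no nonterminal has two alternatives with a common prefix.

Round 1: E has alternatives sharing prefix '+ + d'. Introduce E': E → + + d E'
  Add: E' → E
  Add: E' → b b
  Add: E' → / b

No remaining common prefixes — done.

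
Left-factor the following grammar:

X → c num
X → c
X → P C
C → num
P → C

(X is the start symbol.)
X → c X'
X' → num
X' → ε
X → P C
C → num
P → C

Left-factoring transforms A → αβ₁ | αβ₂ into A → αA' and A' → β₁ | β₂
(α is the longest common prefix among the alternatives). Repeat until
no nonterminal has two alternatives with a common prefix.

Round 1: X has alternatives sharing prefix 'c'. Introduce X': X → c X'
  Add: X' → num
  Add: X' → ε

No remaining common prefixes — done.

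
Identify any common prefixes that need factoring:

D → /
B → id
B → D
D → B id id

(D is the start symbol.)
No, left-factoring is not needed

Left-factoring is needed when two productions for the same non-terminal
share a common prefix on the right-hand side.

Productions for D:
  D → /
  D → B id id
Productions for B:
  B → id
  B → D

No common prefixes found.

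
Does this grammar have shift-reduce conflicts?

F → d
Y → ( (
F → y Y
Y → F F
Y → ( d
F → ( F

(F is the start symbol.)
A shift-reduce conflict occurs when an LR(0) state has both:
  - a complete (reduce) item [A → α .] (dot at the end), and
  - a shift item [B → β . c γ] (dot before a terminal).

Augment with F' → F and build the canonical LR(0) collection (I0 = CLOSURE({[F' → . F]}), then GOTO on every symbol after a dot until no new states appear). It has 12 states:
  I0: { [F → . ( F], [F → . d], [F → . y Y], [F' → . F] }  — shift
  I1: { [F → ( . F], [F → . ( F], [F → . d], [F → . y Y] }  — shift
  I2: { [F' → F .] }  — accept
  I3: { [F → d .] }  — reduce
  I4: { [F → . ( F], [F → . d], [F → . y Y], [F → y . Y], [Y → . ( (], [Y → . ( d], [Y → . F F] }  — shift
  I5: { [F → ( . F], [F → . ( F], [F → . d], [F → . y Y], [Y → ( . (], [Y → ( . d] }  — shift
  I6: { [F → . ( F], [F → . d], [F → . y Y], [Y → F . F] }  — shift
  I7: { [F → y Y .] }  — reduce
  I8: { [Y → F F .] }  — reduce
  I9: { [F → ( . F], [F → . ( F], [F → . d], [F → . y Y], [Y → ( ( .] }  — shift, reduce
  I10: { [F → ( F .] }  — reduce
  I11: { [F → d .], [Y → ( d .] }  — 2 reduces

I9 contains reduce item [Y → ( ( .] and shift items [F → . ( F], [F → . d], [F → . y Y] — shift-reduce conflict.

Answer: Yes — I9: [Y → ( ( .] vs [F → . ( F]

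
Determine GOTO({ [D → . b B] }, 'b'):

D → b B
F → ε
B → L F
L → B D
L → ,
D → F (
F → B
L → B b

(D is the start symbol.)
{ [B → . L F], [D → b . B], [L → . ,], [L → . B D], [L → . B b] }

GOTO(I, 'b') = CLOSURE({ [A → αX.β] : [A → α.Xβ] ∈ I, X = 'b' })

Items with dot before 'b', with the dot advanced:
  [D → . b B] → [D → b . B]
Closure of the advanced items:
  [D → b . B] has the dot before B: add [B → . L F]
  [B → . L F] has the dot before L: add [L → . B D], [L → . ,], [L → . B b]

GOTO = { [B → . L F], [D → b . B], [L → . ,], [L → . B D], [L → . B b] }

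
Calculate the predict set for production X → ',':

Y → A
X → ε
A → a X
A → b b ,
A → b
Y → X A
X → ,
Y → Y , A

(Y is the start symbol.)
{ ',' }

PREDICT(X → ',') = (FIRST(RHS) \ {ε}) ∪ (FOLLOW(X) if ε ∈ FIRST(RHS), i.e. RHS ⇒* ε)
FIRST(',') = { ',' }
ε ∉ FIRST(','), so FOLLOW(X) is not added.
PREDICT(X → ',') = { ',' }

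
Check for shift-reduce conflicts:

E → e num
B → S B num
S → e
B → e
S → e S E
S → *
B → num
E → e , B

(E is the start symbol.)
Yes — I8: [B → e .] vs [S → . *]; I11: [S → e .] vs [S → . *]

Augment with E' → E and build the canonical LR(0) collection (I0 = CLOSURE({[E' → . E]}), then GOTO on every symbol after a dot until no new states appear). It has 15 states:
  I0: { [E → . e , B], [E → . e num], [E' → . E] }  — shift
  I1: { [E' → E .] }  — accept
  I2: { [E → e . , B], [E → e . num] }  — shift
  I3: { [B → . S B num], [B → . e], [B → . num], [E → e , . B], [S → . *], [S → . e S E], [S → . e] }  — shift
  I4: { [E → e num .] }  — reduce
  I5: { [S → * .] }  — reduce
  I6: { [E → e , B .] }  — reduce
  I7: { [B → . S B num], [B → . e], [B → . num], [B → S . B num], [S → . *], [S → . e S E], [S → . e] }  — shift
  I8: { [B → e .], [S → . *], [S → . e S E], [S → . e], [S → e . S E], [S → e .] }  — shift, 2 reduces
  I9: { [B → num .] }  — reduce
  I10: { [E → . e , B], [E → . e num], [S → e S . E] }  — shift
  I11: { [S → . *], [S → . e S E], [S → . e], [S → e . S E], [S → e .] }  — shift, reduce
  I12: { [S → e S E .] }  — reduce
  I13: { [B → S B . num] }  — shift
  I14: { [B → S B num .] }  — reduce

I8 contains reduce items [B → e .], [S → e .] and shift items [S → . *], [S → . e], [S → . e S E] — shift-reduce conflict.
I11 contains reduce item [S → e .] and shift items [S → . *], [S → . e], [S → . e S E] — shift-reduce conflict.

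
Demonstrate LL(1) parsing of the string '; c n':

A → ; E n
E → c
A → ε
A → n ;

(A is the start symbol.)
LL(1) parsing maintains a stack (initially the start symbol over $) and the input. At each step: if the stack top is a terminal, match it against the current input token; if it is a non-terminal N, replace it with the RHS of M[N, lookahead] (the unique production whose predict set contains the lookahead).

Stack is shown with the top on the left.

Stack    Input    Action
------------------------
A $      ; c n $  output A → ; E n
; E n $  ; c n $  match ';'
E n $    c n $    output E → c
c n $    c n $    match 'c'
n $      n $      match 'n'
$        $        accept

The string is accepted.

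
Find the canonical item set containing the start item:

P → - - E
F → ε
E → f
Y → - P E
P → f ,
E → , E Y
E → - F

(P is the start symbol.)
First, augment the grammar with P' → P
I₀ = CLOSURE({ [P' → . P] }):
  [P' → . P] has the dot before P: add [P → . - - E], [P → . f ,]
No further items can be added.

I₀ = { [P → . - - E], [P → . f ,], [P' → . P] }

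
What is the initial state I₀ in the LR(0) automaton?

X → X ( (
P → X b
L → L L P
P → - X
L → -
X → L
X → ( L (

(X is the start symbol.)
{ [L → . -], [L → . L L P], [X → . ( L (], [X → . L], [X → . X ( (], [X' → . X] }

First, augment the grammar with X' → X
I₀ = CLOSURE({ [X' → . X] }):
  [X' → . X] has the dot before X: add [X → . X ( (], [X → . L], [X → . ( L (]
  [X → . L] has the dot before L: add [L → . L L P], [L → . -]
No further items can be added.

I₀ = { [L → . -], [L → . L L P], [X → . ( L (], [X → . L], [X → . X ( (], [X' → . X] }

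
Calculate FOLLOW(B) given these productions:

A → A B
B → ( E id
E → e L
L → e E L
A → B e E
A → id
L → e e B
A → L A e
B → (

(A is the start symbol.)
{ $, '(', 'e', 'id' }

In A → A B: B is at the end, add FOLLOW(A)
In A → B e E: B is followed by e E, add FIRST(e E) \ {ε} = { 'e' }
In L → e e B: B is at the end, add FOLLOW(L)

The FOLLOW sets referred to above (computed the same way, to a fixed point):
  FOLLOW(A) = { $, '(', 'e' }
  FOLLOW(L) = { $, '(', 'e', 'id' }

Taking the union: FOLLOW(B) = { $, '(', 'e', 'id' }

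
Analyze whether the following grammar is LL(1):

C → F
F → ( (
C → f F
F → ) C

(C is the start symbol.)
Yes, the grammar is LL(1).

A grammar is LL(1) if for each non-terminal N with multiple productions, the predict sets of those productions are pairwise disjoint, where PREDICT(N → α) = (FIRST(α) \ {ε}) ∪ (FOLLOW(N) if α ⇒* ε).

Relevant sets:
  FIRST(F) = { '(', ')' }

For C:
  PREDICT(C → F) = { '(', ')' }
  PREDICT(C → f F) = { 'f' }
For F:
  PREDICT(F → '(' '(') = { '(' }
  PREDICT(F → ')' C) = { ')' }

All predict sets are disjoint. The grammar IS LL(1).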